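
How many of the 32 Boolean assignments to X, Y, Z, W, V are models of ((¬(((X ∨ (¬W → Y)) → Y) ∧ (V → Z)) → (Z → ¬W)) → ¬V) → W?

24

Initial set: {(((¬(((X ∨ (¬W → Y)) → Y) ∧ (V → Z)) → (Z → ¬W)) → ¬V) → W)}.
(((¬(((X ∨ (¬W → Y)) → Y) ∧ (V → Z)) → (Z → ¬W)) → ¬V) → W): β-rule — branch into ¬((¬(((X ∨ (¬W → Y)) → Y) ∧ (V → Z)) → (Z → ¬W)) → ¬V)  //  W.
  branch 1 (add ¬((¬(((X ∨ (¬W → Y)) → Y) ∧ (V → Z)) → (Z → ¬W)) → ¬V)):
    ¬((¬(((X ∨ (¬W → Y)) → Y) ∧ (V → Z)) → (Z → ¬W)) → ¬V): α-rule — add (¬(((X ∨ (¬W → Y)) → Y) ∧ (V → Z)) → (Z → ¬W)), ¬¬V.
    (¬(((X ∨ (¬W → Y)) → Y) ∧ (V → Z)) → (Z → ¬W)): β-rule — branch into ¬¬(((X ∨ (¬W → Y)) → Y) ∧ (V → Z))  //  (Z → ¬W).
      branch 1.1 (add ¬¬(((X ∨ (¬W → Y)) → Y) ∧ (V → Z))):
        ¬¬(((X ∨ (¬W → Y)) → Y) ∧ (V → Z)): α-rule — add ((X ∨ (¬W → Y)) → Y), (V → Z).
        ((X ∨ (¬W → Y)) → Y): β-rule — branch into ¬(X ∨ (¬W → Y))  //  Y.
          branch 1.1.1 (add ¬(X ∨ (¬W → Y))):
            ¬(X ∨ (¬W → Y)): α-rule — add ¬X, ¬(¬W → Y).
            ¬(¬W → Y): α-rule — add ¬W, ¬Y.
            (V → Z): β-rule — branch into ¬V  //  Z.
              branch 1.1.1.1 (add ¬V):
                × closes — contains both V and ¬V.
              branch 1.1.1.2 (add Z):
                ○ open, literals {V=1, W=0, X=0, Y=0, Z=1}.
          branch 1.1.2 (add Y):
            (V → Z): β-rule — branch into ¬V  //  Z.
              branch 1.1.2.1 (add ¬V):
                × closes — contains both V and ¬V.
              branch 1.1.2.2 (add Z):
                ○ open, literals {V=1, Y=1, Z=1}.
      branch 1.2 (add (Z → ¬W)):
        (Z → ¬W): β-rule — branch into ¬Z  //  ¬W.
          branch 1.2.1 (add ¬Z):
            ○ open, literals {V=1, Z=0}.
          branch 1.2.2 (add ¬W):
            ○ open, literals {V=1, W=0}.
  branch 2 (add W):
    ○ open, literals {W=1}.
2 branches closed, 5 open.
Each open branch fixes some atoms; the unmentioned ones are free. Counting distinct full assignments: branch {V=1, W=0, X=0, Y=0, Z=1} (none free) contributes 1 new; branch {V=1, Y=1, Z=1} (X, W) contributes 4 new; branch {V=1, Z=0} (X, Y, W) contributes 8 new; branch {V=1, W=0} (X, Y, Z) contributes 1 new; branch {W=1} (X, Y, Z, V) contributes 10 new. Total: 24.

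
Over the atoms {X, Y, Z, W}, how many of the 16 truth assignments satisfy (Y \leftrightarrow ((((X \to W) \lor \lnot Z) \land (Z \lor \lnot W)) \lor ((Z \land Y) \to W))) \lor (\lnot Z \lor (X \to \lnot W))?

Initial set: {((Y \leftrightarrow ((((X \to W) \lor \lnot Z) \land (Z \lor \lnot W)) \lor ((Z \land Y) \to W))) \lor (\lnot Z \lor (X \to \lnot W)))}.
((Y \leftrightarrow ((((X \to W) \lor \lnot Z) \land (Z \lor \lnot W)) \lor ((Z \land Y) \to W))) \lor (\lnot Z \lor (X \to \lnot W))): β-rule — branch into (Y \leftrightarrow ((((X \to W) \lor \lnot Z) \land (Z \lor \lnot W)) \lor ((Z \land Y) \to W)))  //  (\lnot Z \lor (X \to \lnot W)).
  branch 1 (add (Y \leftrightarrow ((((X \to W) \lor \lnot Z) \land (Z \lor \lnot W)) \lor ((Z \land Y) \to W)))):
    (Y \leftrightarrow ((((X \to W) \lor \lnot Z) \land (Z \lor \lnot W)) \lor ((Z \land Y) \to W))): β-rule — branch into Y, ((((X \to W) \lor \lnot Z) \land (Z \lor \lnot W)) \lor ((Z \land Y) \to W))  //  \lnot Y, \lnot ((((X \to W) \lor \lnot Z) \land (Z \lor \lnot W)) \lor ((Z \land Y) \to W)).
      branch 1.1 (add Y, ((((X \to W) \lor \lnot Z) \land (Z \lor \lnot W)) \lor ((Z \land Y) \to W))):
        ((((X \to W) \lor \lnot Z) \land (Z \lor \lnot W)) \lor ((Z \land Y) \to W)): β-rule — branch into (((X \to W) \lor \lnot Z) \land (Z \lor \lnot W))  //  ((Z \land Y) \to W).
          branch 1.1.1 (add (((X \to W) \lor \lnot Z) \land (Z \lor \lnot W))):
            (((X \to W) \lor \lnot Z) \land (Z \lor \lnot W)): α-rule — add ((X \to W) \lor \lnot Z), (Z \lor \lnot W).
            ((X \to W) \lor \lnot Z): β-rule — branch into (X \to W)  //  \lnot Z.
              branch 1.1.1.1 (add (X \to W)):
                (Z \lor \lnot W): β-rule — branch into Z  //  \lnot W.
                  branch 1.1.1.1.1 (add Z):
                    (X \to W): β-rule — branch into \lnot X  //  W.
                      branch 1.1.1.1.1.1 (add \lnot X):
                        ○ open, literals {X=0, Y=1, Z=1}.
                      branch 1.1.1.1.1.2 (add W):
                        ○ open, literals {W=1, Y=1, Z=1}.
                  branch 1.1.1.1.2 (add \lnot W):
                    (X \to W): β-rule — branch into \lnot X  //  W.
                      branch 1.1.1.1.2.1 (add \lnot X):
                        ○ open, literals {W=0, X=0, Y=1}.
                      branch 1.1.1.1.2.2 (add W):
                        × closes — contains both W and \lnot W.
              branch 1.1.1.2 (add \lnot Z):
                (Z \lor \lnot W): β-rule — branch into Z  //  \lnot W.
                  branch 1.1.1.2.1 (add Z):
                    × closes — contains both Z and \lnot Z.
                  branch 1.1.1.2.2 (add \lnot W):
                    ○ open, literals {W=0, Y=1, Z=0}.
          branch 1.1.2 (add ((Z \land Y) \to W)):
            ((Z \land Y) \to W): β-rule — branch into \lnot (Z \land Y)  //  W.
              branch 1.1.2.1 (add \lnot (Z \land Y)):
                \lnot (Z \land Y): β-rule — branch into \lnot Z  //  \lnot Y.
                  branch 1.1.2.1.1 (add \lnot Z):
                    ○ open, literals {Y=1, Z=0}.
                  branch 1.1.2.1.2 (add \lnot Y):
                    × closes — contains both Y and \lnot Y.
              branch 1.1.2.2 (add W):
                ○ open, literals {W=1, Y=1}.
      branch 1.2 (add \lnot Y, \lnot ((((X \to W) \lor \lnot Z) \land (Z \lor \lnot W)) \lor ((Z \land Y) \to W))):
        \lnot ((((X \to W) \lor \lnot Z) \land (Z \lor \lnot W)) \lor ((Z \land Y) \to W)): α-rule — add \lnot (((X \to W) \lor \lnot Z) \land (Z \lor \lnot W)), \lnot ((Z \land Y) \to W).
        \lnot ((Z \land Y) \to W): α-rule — add (Z \land Y), \lnot W.
        (Z \land Y): α-rule — add Z, Y.
        × closes — contains both Y and \lnot Y.
  branch 2 (add (\lnot Z \lor (X \to \lnot W))):
    (\lnot Z \lor (X \to \lnot W)): β-rule — branch into \lnot Z  //  (X \to \lnot W).
      branch 2.1 (add \lnot Z):
        ○ open, literals {Z=0}.
      branch 2.2 (add (X \to \lnot W)):
        (X \to \lnot W): β-rule — branch into \lnot X  //  \lnot W.
          branch 2.2.1 (add \lnot X):
            ○ open, literals {X=0}.
          branch 2.2.2 (add \lnot W):
            ○ open, literals {W=0}.
4 branches closed, 9 open.
Each open branch fixes some atoms; the unmentioned ones are free. Counting distinct full assignments: branch {X=0, Y=1, Z=1} (W) contributes 2 new; branch {W=1, Y=1, Z=1} (X) contributes 1 new; branch {W=0, X=0, Y=1} (Z) contributes 1 new; branch {W=0, Y=1, Z=0} (X) contributes 1 new; branch {Y=1, Z=0} (X, W) contributes 2 new; branch {W=1, Y=1} (X, Z) contributes 0 new; branch {Z=0} (X, Y, W) contributes 4 new; branch {X=0} (Y, Z, W) contributes 2 new; branch {W=0} (X, Y, Z) contributes 2 new. Total: 15.

15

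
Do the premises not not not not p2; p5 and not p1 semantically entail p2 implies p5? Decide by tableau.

Initial set: {T not not not not p2; T (p5 and not p1); F (p2 implies p5)}.
T not not not not p2: drop double negation, giving T not not p2.
T (p5 and not p1): α-rule — add T p5, T not p1.
F (p2 implies p5): α-rule — add T p2, F p5.
× closes — contains both p5 and not p5.
All 1 branch closes.
Every branch closed, so the premises entail the conclusion.

Yes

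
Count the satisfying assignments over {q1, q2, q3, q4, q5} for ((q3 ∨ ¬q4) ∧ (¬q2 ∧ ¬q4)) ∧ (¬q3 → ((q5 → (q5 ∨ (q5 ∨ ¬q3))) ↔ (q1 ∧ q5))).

Initial set: {(((q3 ∨ ¬q4) ∧ (¬q2 ∧ ¬q4)) ∧ (¬q3 → ((q5 → (q5 ∨ (q5 ∨ ¬q3))) ↔ (q1 ∧ q5))))}.
(((q3 ∨ ¬q4) ∧ (¬q2 ∧ ¬q4)) ∧ (¬q3 → ((q5 → (q5 ∨ (q5 ∨ ¬q3))) ↔ (q1 ∧ q5)))): α-rule — add ((q3 ∨ ¬q4) ∧ (¬q2 ∧ ¬q4)), (¬q3 → ((q5 → (q5 ∨ (q5 ∨ ¬q3))) ↔ (q1 ∧ q5))).
((q3 ∨ ¬q4) ∧ (¬q2 ∧ ¬q4)): α-rule — add (q3 ∨ ¬q4), (¬q2 ∧ ¬q4).
(¬q2 ∧ ¬q4): α-rule — add ¬q2, ¬q4.
(¬q3 → ((q5 → (q5 ∨ (q5 ∨ ¬q3))) ↔ (q1 ∧ q5))): β-rule — branch into ¬¬q3  //  ((q5 → (q5 ∨ (q5 ∨ ¬q3))) ↔ (q1 ∧ q5)).
  branch 1 (add ¬¬q3):
    (q3 ∨ ¬q4): β-rule — branch into q3  //  ¬q4.
      branch 1.1 (add q3):
        ○ open, literals {q2=0, q3=1, q4=0}.
      branch 1.2 (add ¬q4):
        ○ open, literals {q2=0, q3=1, q4=0}.
  branch 2 (add ((q5 → (q5 ∨ (q5 ∨ ¬q3))) ↔ (q1 ∧ q5))):
    (q3 ∨ ¬q4): β-rule — branch into q3  //  ¬q4.
      branch 2.1 (add q3):
        ((q5 → (q5 ∨ (q5 ∨ ¬q3))) ↔ (q1 ∧ q5)): β-rule — branch into (q5 → (q5 ∨ (q5 ∨ ¬q3))), (q1 ∧ q5)  //  ¬(q5 → (q5 ∨ (q5 ∨ ¬q3))), ¬(q1 ∧ q5).
          branch 2.1.1 (add (q5 → (q5 ∨ (q5 ∨ ¬q3))), (q1 ∧ q5)):
            (q1 ∧ q5): α-rule — add q1, q5.
            (q5 → (q5 ∨ (q5 ∨ ¬q3))): β-rule — branch into ¬q5  //  (q5 ∨ (q5 ∨ ¬q3)).
              branch 2.1.1.1 (add ¬q5):
                × closes — contains both q5 and ¬q5.
              branch 2.1.1.2 (add (q5 ∨ (q5 ∨ ¬q3))):
                (q5 ∨ (q5 ∨ ¬q3)): β-rule — branch into q5  //  (q5 ∨ ¬q3).
                  branch 2.1.1.2.1 (add q5):
                    ○ open, literals {q1=1, q2=0, q3=1, q4=0, q5=1}.
                  branch 2.1.1.2.2 (add (q5 ∨ ¬q3)):
                    (q5 ∨ ¬q3): β-rule — branch into q5  //  ¬q3.
                      branch 2.1.1.2.2.1 (add q5):
                        ○ open, literals {q1=1, q2=0, q3=1, q4=0, q5=1}.
                      branch 2.1.1.2.2.2 (add ¬q3):
                        × closes — contains both q3 and ¬q3.
          branch 2.1.2 (add ¬(q5 → (q5 ∨ (q5 ∨ ¬q3))), ¬(q1 ∧ q5)):
            ¬(q5 → (q5 ∨ (q5 ∨ ¬q3))): α-rule — add q5, ¬(q5 ∨ (q5 ∨ ¬q3)).
            ¬(q5 ∨ (q5 ∨ ¬q3)): α-rule — add ¬q5, ¬(q5 ∨ ¬q3).
            × closes — contains both q5 and ¬q5.
      branch 2.2 (add ¬q4):
        ((q5 → (q5 ∨ (q5 ∨ ¬q3))) ↔ (q1 ∧ q5)): β-rule — branch into (q5 → (q5 ∨ (q5 ∨ ¬q3))), (q1 ∧ q5)  //  ¬(q5 → (q5 ∨ (q5 ∨ ¬q3))), ¬(q1 ∧ q5).
          branch 2.2.1 (add (q5 → (q5 ∨ (q5 ∨ ¬q3))), (q1 ∧ q5)):
            (q1 ∧ q5): α-rule — add q1, q5.
            (q5 → (q5 ∨ (q5 ∨ ¬q3))): β-rule — branch into ¬q5  //  (q5 ∨ (q5 ∨ ¬q3)).
              branch 2.2.1.1 (add ¬q5):
                × closes — contains both q5 and ¬q5.
              branch 2.2.1.2 (add (q5 ∨ (q5 ∨ ¬q3))):
                (q5 ∨ (q5 ∨ ¬q3)): β-rule — branch into q5  //  (q5 ∨ ¬q3).
                  branch 2.2.1.2.1 (add q5):
                    ○ open, literals {q1=1, q2=0, q4=0, q5=1}.
                  branch 2.2.1.2.2 (add (q5 ∨ ¬q3)):
                    (q5 ∨ ¬q3): β-rule — branch into q5  //  ¬q3.
                      branch 2.2.1.2.2.1 (add q5):
                        ○ open, literals {q1=1, q2=0, q4=0, q5=1}.
                      branch 2.2.1.2.2.2 (add ¬q3):
                        ○ open, literals {q1=1, q2=0, q3=0, q4=0, q5=1}.
          branch 2.2.2 (add ¬(q5 → (q5 ∨ (q5 ∨ ¬q3))), ¬(q1 ∧ q5)):
            ¬(q5 → (q5 ∨ (q5 ∨ ¬q3))): α-rule — add q5, ¬(q5 ∨ (q5 ∨ ¬q3)).
            ¬(q5 ∨ (q5 ∨ ¬q3)): α-rule — add ¬q5, ¬(q5 ∨ ¬q3).
            × closes — contains both q5 and ¬q5.
5 branches closed, 7 open.
Each open branch fixes some atoms; the unmentioned ones are free. Counting distinct full assignments: branch {q2=0, q3=1, q4=0} (q1, q5) contributes 4 new; branch {q2=0, q3=1, q4=0} (q1, q5) contributes 0 new; branch {q1=1, q2=0, q3=1, q4=0, q5=1} (none free) contributes 0 new; branch {q1=1, q2=0, q3=1, q4=0, q5=1} (none free) contributes 0 new; branch {q1=1, q2=0, q4=0, q5=1} (q3) contributes 1 new; branch {q1=1, q2=0, q4=0, q5=1} (q3) contributes 0 new; branch {q1=1, q2=0, q3=0, q4=0, q5=1} (none free) contributes 0 new. Total: 5.

5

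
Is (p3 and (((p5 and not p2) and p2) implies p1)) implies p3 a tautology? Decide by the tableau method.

Valid

Assume the negation and expand:
Initial set: {not ((p3 and (((p5 and not p2) and p2) implies p1)) implies p3)}.
not ((p3 and (((p5 and not p2) and p2) implies p1)) implies p3): α-rule — add (p3 and (((p5 and not p2) and p2) implies p1)), not p3.
(p3 and (((p5 and not p2) and p2) implies p1)): α-rule — add p3, (((p5 and not p2) and p2) implies p1).
× closes — contains both p3 and not p3.
All 1 branch closes.
Every branch closed, so the negation is unsatisfiable and the formula is valid.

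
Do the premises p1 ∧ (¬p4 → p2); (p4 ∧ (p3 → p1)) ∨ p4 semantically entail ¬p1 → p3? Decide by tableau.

Yes

Initial set: {(p1 ∧ (¬p4 → p2)); ((p4 ∧ (p3 → p1)) ∨ p4); ¬(¬p1 → p3)}.
(p1 ∧ (¬p4 → p2)): α-rule — add p1, (¬p4 → p2).
¬(¬p1 → p3): α-rule — add ¬p1, ¬p3.
× closes — contains both p1 and ¬p1.
All 1 branch closes.
Every branch closed, so the premises entail the conclusion.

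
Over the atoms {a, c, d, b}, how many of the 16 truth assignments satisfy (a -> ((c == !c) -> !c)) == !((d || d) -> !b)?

4

Initial set: {((a -> ((c == !c) -> !c)) == !((d || d) -> !b))}.
((a -> ((c == !c) -> !c)) == !((d || d) -> !b)): β-rule — branch into (a -> ((c == !c) -> !c)), !((d || d) -> !b)  //  !(a -> ((c == !c) -> !c)), !!((d || d) -> !b).
  branch 1 (add (a -> ((c == !c) -> !c)), !((d || d) -> !b)):
    !((d || d) -> !b): α-rule — add (d || d), !!b.
    (a -> ((c == !c) -> !c)): β-rule — branch into !a  //  ((c == !c) -> !c).
      branch 1.1 (add !a):
        (d || d): β-rule — branch into d  //  d.
          branch 1.1.1 (add d):
            ○ open, literals {a=0, b=1, d=1}.
          branch 1.1.2 (add d):
            ○ open, literals {a=0, b=1, d=1}.
      branch 1.2 (add ((c == !c) -> !c)):
        (d || d): β-rule — branch into d  //  d.
          branch 1.2.1 (add d):
            ((c == !c) -> !c): β-rule — branch into !(c == !c)  //  !c.
              branch 1.2.1.1 (add !(c == !c)):
                !(c == !c): β-rule — branch into c, !!c  //  !c, !c.
                  branch 1.2.1.1.1 (add c, !!c):
                    ○ open, literals {b=1, c=1, d=1}.
                  branch 1.2.1.1.2 (add !c, !c):
                    ○ open, literals {b=1, c=0, d=1}.
              branch 1.2.1.2 (add !c):
                ○ open, literals {b=1, c=0, d=1}.
          branch 1.2.2 (add d):
            ((c == !c) -> !c): β-rule — branch into !(c == !c)  //  !c.
              branch 1.2.2.1 (add !(c == !c)):
                !(c == !c): β-rule — branch into c, !!c  //  !c, !c.
                  branch 1.2.2.1.1 (add c, !!c):
                    ○ open, literals {b=1, c=1, d=1}.
                  branch 1.2.2.1.2 (add !c, !c):
                    ○ open, literals {b=1, c=0, d=1}.
              branch 1.2.2.2 (add !c):
                ○ open, literals {b=1, c=0, d=1}.
  branch 2 (add !(a -> ((c == !c) -> !c)), !!((d || d) -> !b)):
    !(a -> ((c == !c) -> !c)): α-rule — add a, !((c == !c) -> !c).
    !((c == !c) -> !c): α-rule — add (c == !c), !!c.
    !!((d || d) -> !b): β-rule — branch into !(d || d)  //  !b.
      branch 2.1 (add !(d || d)):
        !(d || d): α-rule — add !d, !d.
        (c == !c): β-rule — branch into c, !c  //  !c, !!c.
          branch 2.1.1 (add c, !c):
            × closes — contains both c and !c.
          branch 2.1.2 (add !c, !!c):
            × closes — contains both c and !c.
      branch 2.2 (add !b):
        (c == !c): β-rule — branch into c, !c  //  !c, !!c.
          branch 2.2.1 (add c, !c):
            × closes — contains both c and !c.
          branch 2.2.2 (add !c, !!c):
            × closes — contains both c and !c.
4 branches closed, 8 open.
Each open branch fixes some atoms; the unmentioned ones are free. Counting distinct full assignments: branch {a=0, b=1, d=1} (c) contributes 2 new; branch {a=0, b=1, d=1} (c) contributes 0 new; branch {b=1, c=1, d=1} (a) contributes 1 new; branch {b=1, c=0, d=1} (a) contributes 1 new; branch {b=1, c=0, d=1} (a) contributes 0 new; branch {b=1, c=1, d=1} (a) contributes 0 new; branch {b=1, c=0, d=1} (a) contributes 0 new; branch {b=1, c=0, d=1} (a) contributes 0 new. Total: 4.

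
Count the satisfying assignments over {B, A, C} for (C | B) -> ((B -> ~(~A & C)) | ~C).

7

Initial set: {((C | B) -> ((B -> ~(~A & C)) | ~C))}.
((C | B) -> ((B -> ~(~A & C)) | ~C)): β-rule — branch into ~(C | B)  //  ((B -> ~(~A & C)) | ~C).
  branch 1 (add ~(C | B)):
    ~(C | B): α-rule — add ~C, ~B.
    ○ open, literals {B=0, C=0}.
  branch 2 (add ((B -> ~(~A & C)) | ~C)):
    ((B -> ~(~A & C)) | ~C): β-rule — branch into (B -> ~(~A & C))  //  ~C.
      branch 2.1 (add (B -> ~(~A & C))):
        (B -> ~(~A & C)): β-rule — branch into ~B  //  ~(~A & C).
          branch 2.1.1 (add ~B):
            ○ open, literals {B=0}.
          branch 2.1.2 (add ~(~A & C)):
            ~(~A & C): β-rule — branch into ~~A  //  ~C.
              branch 2.1.2.1 (add ~~A):
                ○ open, literals {A=1}.
              branch 2.1.2.2 (add ~C):
                ○ open, literals {C=0}.
      branch 2.2 (add ~C):
        ○ open, literals {C=0}.
0 branches closed, 5 open.
Each open branch fixes some atoms; the unmentioned ones are free. Counting distinct full assignments: branch {B=0, C=0} (A) contributes 2 new; branch {B=0} (A, C) contributes 2 new; branch {A=1} (B, C) contributes 2 new; branch {C=0} (B, A) contributes 1 new; branch {C=0} (B, A) contributes 0 new. Total: 7.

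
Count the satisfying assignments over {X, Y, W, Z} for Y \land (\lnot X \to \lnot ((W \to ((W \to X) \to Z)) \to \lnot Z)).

6

Initial set: {(Y \land (\lnot X \to \lnot ((W \to ((W \to X) \to Z)) \to \lnot Z)))}.
(Y \land (\lnot X \to \lnot ((W \to ((W \to X) \to Z)) \to \lnot Z))): α-rule — add Y, (\lnot X \to \lnot ((W \to ((W \to X) \to Z)) \to \lnot Z)).
(\lnot X \to \lnot ((W \to ((W \to X) \to Z)) \to \lnot Z)): β-rule — branch into \lnot \lnot X  //  \lnot ((W \to ((W \to X) \to Z)) \to \lnot Z).
  branch 1 (add \lnot \lnot X):
    ○ open, literals {X=1, Y=1}.
  branch 2 (add \lnot ((W \to ((W \to X) \to Z)) \to \lnot Z)):
    \lnot ((W \to ((W \to X) \to Z)) \to \lnot Z): α-rule — add (W \to ((W \to X) \to Z)), \lnot \lnot Z.
    (W \to ((W \to X) \to Z)): β-rule — branch into \lnot W  //  ((W \to X) \to Z).
      branch 2.1 (add \lnot W):
        ○ open, literals {W=0, Y=1, Z=1}.
      branch 2.2 (add ((W \to X) \to Z)):
        ((W \to X) \to Z): β-rule — branch into \lnot (W \to X)  //  Z.
          branch 2.2.1 (add \lnot (W \to X)):
            \lnot (W \to X): α-rule — add W, \lnot X.
            ○ open, literals {W=1, X=0, Y=1, Z=1}.
          branch 2.2.2 (add Z):
            ○ open, literals {Y=1, Z=1}.
0 branches closed, 4 open.
Each open branch fixes some atoms; the unmentioned ones are free. Counting distinct full assignments: branch {X=1, Y=1} (W, Z) contributes 4 new; branch {W=0, Y=1, Z=1} (X) contributes 1 new; branch {W=1, X=0, Y=1, Z=1} (none free) contributes 1 new; branch {Y=1, Z=1} (X, W) contributes 0 new. Total: 6.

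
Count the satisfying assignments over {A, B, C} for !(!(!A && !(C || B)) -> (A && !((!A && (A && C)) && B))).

3

Initial set: {!(!(!A && !(C || B)) -> (A && !((!A && (A && C)) && B)))}.
!(!(!A && !(C || B)) -> (A && !((!A && (A && C)) && B))): α-rule — add !(!A && !(C || B)), !(A && !((!A && (A && C)) && B)).
!(!A && !(C || B)): β-rule — branch into !!A  //  !!(C || B).
  branch 1 (add !!A):
    !(A && !((!A && (A && C)) && B)): β-rule — branch into !A  //  !!((!A && (A && C)) && B).
      branch 1.1 (add !A):
        × closes — contains both A and !A.
      branch 1.2 (add !!((!A && (A && C)) && B)):
        !!((!A && (A && C)) && B): α-rule — add (!A && (A && C)), B.
        (!A && (A && C)): α-rule — add !A, (A && C).
        × closes — contains both A and !A.
  branch 2 (add !!(C || B)):
    !(A && !((!A && (A && C)) && B)): β-rule — branch into !A  //  !!((!A && (A && C)) && B).
      branch 2.1 (add !A):
        !!(C || B): β-rule — branch into C  //  B.
          branch 2.1.1 (add C):
            ○ open, literals {A=F, C=T}.
          branch 2.1.2 (add B):
            ○ open, literals {A=F, B=T}.
      branch 2.2 (add !!((!A && (A && C)) && B)):
        !!((!A && (A && C)) && B): α-rule — add (!A && (A && C)), B.
        (!A && (A && C)): α-rule — add !A, (A && C).
        (A && C): α-rule — add A, C.
        × closes — contains both A and !A.
3 branches closed, 2 open.
Each open branch fixes some atoms; the unmentioned ones are free. Counting distinct full assignments: branch {A=F, C=T} (B) contributes 2 new; branch {A=F, B=T} (C) contributes 1 new. Total: 3.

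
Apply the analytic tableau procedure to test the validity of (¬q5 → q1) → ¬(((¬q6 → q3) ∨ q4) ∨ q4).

Assume the negation and expand:
Initial set: {F ((¬q5 → q1) → ¬(((¬q6 → q3) ∨ q4) ∨ q4))}.
F ((¬q5 → q1) → ¬(((¬q6 → q3) ∨ q4) ∨ q4)): α-rule — add T (¬q5 → q1), F ¬(((¬q6 → q3) ∨ q4) ∨ q4).
T (¬q5 → q1): β-rule — branch into F ¬q5  //  T q1.
  branch 1 (add F ¬q5):
    F ¬(((¬q6 → q3) ∨ q4) ∨ q4): β-rule — branch into T ((¬q6 → q3) ∨ q4)  //  T q4.
      branch 1.1 (add T ((¬q6 → q3) ∨ q4)):
        T ((¬q6 → q3) ∨ q4): β-rule — branch into T (¬q6 → q3)  //  T q4.
          branch 1.1.1 (add T (¬q6 → q3)):
            T (¬q6 → q3): β-rule — branch into F ¬q6  //  T q3.
              branch 1.1.1.1 (add F ¬q6):
                ○ open, literals {q5=T, q6=T}.
              branch 1.1.1.2 (add T q3):
                ○ open, literals {q3=T, q5=T}.
          branch 1.1.2 (add T q4):
            ○ open, literals {q4=T, q5=T}.
      branch 1.2 (add T q4):
        ○ open, literals {q4=T, q5=T}.
  branch 2 (add T q1):
    F ¬(((¬q6 → q3) ∨ q4) ∨ q4): β-rule — branch into T ((¬q6 → q3) ∨ q4)  //  T q4.
      branch 2.1 (add T ((¬q6 → q3) ∨ q4)):
        T ((¬q6 → q3) ∨ q4): β-rule — branch into T (¬q6 → q3)  //  T q4.
          branch 2.1.1 (add T (¬q6 → q3)):
            T (¬q6 → q3): β-rule — branch into F ¬q6  //  T q3.
              branch 2.1.1.1 (add F ¬q6):
                ○ open, literals {q1=T, q6=T}.
              branch 2.1.1.2 (add T q3):
                ○ open, literals {q1=T, q3=T}.
          branch 2.1.2 (add T q4):
            ○ open, literals {q1=T, q4=T}.
      branch 2.2 (add T q4):
        ○ open, literals {q1=T, q4=T}.
0 branches closed, 8 open.
An open branch gives a countermodel: q5=T, q6=T (unmentioned atoms arbitrary); under it the original formula is false.

Not valid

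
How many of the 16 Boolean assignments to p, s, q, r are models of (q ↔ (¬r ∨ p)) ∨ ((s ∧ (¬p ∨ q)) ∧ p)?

8

Initial set: {((q ↔ (¬r ∨ p)) ∨ ((s ∧ (¬p ∨ q)) ∧ p))}.
((q ↔ (¬r ∨ p)) ∨ ((s ∧ (¬p ∨ q)) ∧ p)): β-rule — branch into (q ↔ (¬r ∨ p))  //  ((s ∧ (¬p ∨ q)) ∧ p).
  branch 1 (add (q ↔ (¬r ∨ p))):
    (q ↔ (¬r ∨ p)): β-rule — branch into q, (¬r ∨ p)  //  ¬q, ¬(¬r ∨ p).
      branch 1.1 (add q, (¬r ∨ p)):
        (¬r ∨ p): β-rule — branch into ¬r  //  p.
          branch 1.1.1 (add ¬r):
            ○ open, literals {q=1, r=0}.
          branch 1.1.2 (add p):
            ○ open, literals {p=1, q=1}.
      branch 1.2 (add ¬q, ¬(¬r ∨ p)):
        ¬(¬r ∨ p): α-rule — add ¬¬r, ¬p.
        ○ open, literals {p=0, q=0, r=1}.
  branch 2 (add ((s ∧ (¬p ∨ q)) ∧ p)):
    ((s ∧ (¬p ∨ q)) ∧ p): α-rule — add (s ∧ (¬p ∨ q)), p.
    (s ∧ (¬p ∨ q)): α-rule — add s, (¬p ∨ q).
    (¬p ∨ q): β-rule — branch into ¬p  //  q.
      branch 2.1 (add ¬p):
        × closes — contains both p and ¬p.
      branch 2.2 (add q):
        ○ open, literals {p=1, q=1, s=1}.
1 branch closed, 4 open.
Each open branch fixes some atoms; the unmentioned ones are free. Counting distinct full assignments: branch {q=1, r=0} (p, s) contributes 4 new; branch {p=1, q=1} (s, r) contributes 2 new; branch {p=0, q=0, r=1} (s) contributes 2 new; branch {p=1, q=1, s=1} (r) contributes 0 new. Total: 8.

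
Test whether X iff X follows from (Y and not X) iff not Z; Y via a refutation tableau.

Yes

Initial set: {((Y and not X) iff not Z); Y; not (X iff X)}.
((Y and not X) iff not Z): β-rule — branch into (Y and not X), not Z  //  not (Y and not X), not not Z.
  branch 1 (add (Y and not X), not Z):
    (Y and not X): α-rule — add Y, not X.
    not (X iff X): β-rule — branch into X, not X  //  not X, X.
      branch 1.1 (add X, not X):
        × closes — contains both X and not X.
      branch 1.2 (add not X, X):
        × closes — contains both X and not X.
  branch 2 (add not (Y and not X), not not Z):
    not (X iff X): β-rule — branch into X, not X  //  not X, X.
      branch 2.1 (add X, not X):
        × closes — contains both X and not X.
      branch 2.2 (add not X, X):
        × closes — contains both X and not X.
All 4 branches close.
Every branch closed, so the premises entail the conclusion.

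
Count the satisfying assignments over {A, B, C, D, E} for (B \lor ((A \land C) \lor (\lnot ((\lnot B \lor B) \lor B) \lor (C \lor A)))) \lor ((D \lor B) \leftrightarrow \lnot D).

Initial set: {T ((B \lor ((A \land C) \lor (\lnot ((\lnot B \lor B) \lor B) \lor (C \lor A)))) \lor ((D \lor B) \leftrightarrow \lnot D))}.
T ((B \lor ((A \land C) \lor (\lnot ((\lnot B \lor B) \lor B) \lor (C \lor A)))) \lor ((D \lor B) \leftrightarrow \lnot D)): β-rule — branch into T (B \lor ((A \land C) \lor (\lnot ((\lnot B \lor B) \lor B) \lor (C \lor A))))  //  T ((D \lor B) \leftrightarrow \lnot D).
  branch 1 (add T (B \lor ((A \land C) \lor (\lnot ((\lnot B \lor B) \lor B) \lor (C \lor A))))):
    T (B \lor ((A \land C) \lor (\lnot ((\lnot B \lor B) \lor B) \lor (C \lor A)))): β-rule — branch into T B  //  T ((A \land C) \lor (\lnot ((\lnot B \lor B) \lor B) \lor (C \lor A))).
      branch 1.1 (add T B):
        ○ open, literals {B=1}.
      branch 1.2 (add T ((A \land C) \lor (\lnot ((\lnot B \lor B) \lor B) \lor (C \lor A)))):
        T ((A \land C) \lor (\lnot ((\lnot B \lor B) \lor B) \lor (C \lor A))): β-rule — branch into T (A \land C)  //  T (\lnot ((\lnot B \lor B) \lor B) \lor (C \lor A)).
          branch 1.2.1 (add T (A \land C)):
            T (A \land C): α-rule — add T A, T C.
            ○ open, literals {A=1, C=1}.
          branch 1.2.2 (add T (\lnot ((\lnot B \lor B) \lor B) \lor (C \lor A))):
            T (\lnot ((\lnot B \lor B) \lor B) \lor (C \lor A)): β-rule — branch into T \lnot ((\lnot B \lor B) \lor B)  //  T (C \lor A).
              branch 1.2.2.1 (add T \lnot ((\lnot B \lor B) \lor B)):
                T \lnot ((\lnot B \lor B) \lor B): α-rule — add F (\lnot B \lor B), F B.
                F (\lnot B \lor B): α-rule — add F \lnot B, F B.
                × closes — contains both B and \lnot B.
              branch 1.2.2.2 (add T (C \lor A)):
                T (C \lor A): β-rule — branch into T C  //  T A.
                  branch 1.2.2.2.1 (add T C):
                    ○ open, literals {C=1}.
                  branch 1.2.2.2.2 (add T A):
                    ○ open, literals {A=1}.
  branch 2 (add T ((D \lor B) \leftrightarrow \lnot D)):
    T ((D \lor B) \leftrightarrow \lnot D): β-rule — branch into T (D \lor B), T \lnot D  //  F (D \lor B), F \lnot D.
      branch 2.1 (add T (D \lor B), T \lnot D):
        T (D \lor B): β-rule — branch into T D  //  T B.
          branch 2.1.1 (add T D):
            × closes — contains both D and \lnot D.
          branch 2.1.2 (add T B):
            ○ open, literals {B=1, D=0}.
      branch 2.2 (add F (D \lor B), F \lnot D):
        F (D \lor B): α-rule — add F D, F B.
        × closes — contains both D and \lnot D.
3 branches closed, 5 open.
Each open branch fixes some atoms; the unmentioned ones are free. Counting distinct full assignments: branch {B=1} (A, C, D, E) contributes 16 new; branch {A=1, C=1} (B, D, E) contributes 4 new; branch {C=1} (A, B, D, E) contributes 4 new; branch {A=1} (B, C, D, E) contributes 4 new; branch {B=1, D=0} (A, C, E) contributes 0 new. Total: 28.

28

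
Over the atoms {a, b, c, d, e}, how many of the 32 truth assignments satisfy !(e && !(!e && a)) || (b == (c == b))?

24

Initial set: {(!(e && !(!e && a)) || (b == (c == b)))}.
(!(e && !(!e && a)) || (b == (c == b))): β-rule — branch into !(e && !(!e && a))  //  (b == (c == b)).
  branch 1 (add !(e && !(!e && a))):
    !(e && !(!e && a)): β-rule — branch into !e  //  !!(!e && a).
      branch 1.1 (add !e):
        ○ open, literals {e=false}.
      branch 1.2 (add !!(!e && a)):
        !!(!e && a): α-rule — add !e, a.
        ○ open, literals {a=true, e=false}.
  branch 2 (add (b == (c == b))):
    (b == (c == b)): β-rule — branch into b, (c == b)  //  !b, !(c == b).
      branch 2.1 (add b, (c == b)):
        (c == b): β-rule — branch into c, b  //  !c, !b.
          branch 2.1.1 (add c, b):
            ○ open, literals {b=true, c=true}.
          branch 2.1.2 (add !c, !b):
            × closes — contains both b and !b.
      branch 2.2 (add !b, !(c == b)):
        !(c == b): β-rule — branch into c, !b  //  !c, b.
          branch 2.2.1 (add c, !b):
            ○ open, literals {b=false, c=true}.
          branch 2.2.2 (add !c, b):
            × closes — contains both b and !b.
2 branches closed, 4 open.
Each open branch fixes some atoms; the unmentioned ones are free. Counting distinct full assignments: branch {e=false} (a, b, c, d) contributes 16 new; branch {a=true, e=false} (b, c, d) contributes 0 new; branch {b=true, c=true} (a, d, e) contributes 4 new; branch {b=false, c=true} (a, d, e) contributes 4 new. Total: 24.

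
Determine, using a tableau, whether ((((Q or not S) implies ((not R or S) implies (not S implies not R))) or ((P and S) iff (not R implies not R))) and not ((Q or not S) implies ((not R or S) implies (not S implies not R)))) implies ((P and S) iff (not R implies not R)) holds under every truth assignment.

Assume the negation and expand:
Initial set: {not (((((Q or not S) implies ((not R or S) implies (not S implies not R))) or ((P and S) iff (not R implies not R))) and not ((Q or not S) implies ((not R or S) implies (not S implies not R)))) implies ((P and S) iff (not R implies not R)))}.
not (((((Q or not S) implies ((not R or S) implies (not S implies not R))) or ((P and S) iff (not R implies not R))) and not ((Q or not S) implies ((not R or S) implies (not S implies not R)))) implies ((P and S) iff (not R implies not R))): α-rule — add ((((Q or not S) implies ((not R or S) implies (not S implies not R))) or ((P and S) iff (not R implies not R))) and not ((Q or not S) implies ((not R or S) implies (not S implies not R)))), not ((P and S) iff (not R implies not R)).
((((Q or not S) implies ((not R or S) implies (not S implies not R))) or ((P and S) iff (not R implies not R))) and not ((Q or not S) implies ((not R or S) implies (not S implies not R)))): α-rule — add (((Q or not S) implies ((not R or S) implies (not S implies not R))) or ((P and S) iff (not R implies not R))), not ((Q or not S) implies ((not R or S) implies (not S implies not R))).
not ((Q or not S) implies ((not R or S) implies (not S implies not R))): α-rule — add (Q or not S), not ((not R or S) implies (not S implies not R)).
not ((not R or S) implies (not S implies not R)): α-rule — add (not R or S), not (not S implies not R).
not (not S implies not R): α-rule — add not S, not not R.
not ((P and S) iff (not R implies not R)): β-rule — branch into (P and S), not (not R implies not R)  //  not (P and S), (not R implies not R).
  branch 1 (add (P and S), not (not R implies not R)):
    (P and S): α-rule — add P, S.
    × closes — contains both S and not S.
  branch 2 (add not (P and S), (not R implies not R)):
    (((Q or not S) implies ((not R or S) implies (not S implies not R))) or ((P and S) iff (not R implies not R))): β-rule — branch into ((Q or not S) implies ((not R or S) implies (not S implies not R)))  //  ((P and S) iff (not R implies not R)).
      branch 2.1 (add ((Q or not S) implies ((not R or S) implies (not S implies not R)))):
        (Q or not S): β-rule — branch into Q  //  not S.
          branch 2.1.1 (add Q):
            (not R or S): β-rule — branch into not R  //  S.
              branch 2.1.1.1 (add not R):
                × closes — contains both R and not R.
              branch 2.1.1.2 (add S):
                × closes — contains both S and not S.
          branch 2.1.2 (add not S):
            (not R or S): β-rule — branch into not R  //  S.
              branch 2.1.2.1 (add not R):
                × closes — contains both R and not R.
              branch 2.1.2.2 (add S):
                × closes — contains both S and not S.
      branch 2.2 (add ((P and S) iff (not R implies not R))):
        (Q or not S): β-rule — branch into Q  //  not S.
          branch 2.2.1 (add Q):
            (not R or S): β-rule — branch into not R  //  S.
              branch 2.2.1.1 (add not R):
                × closes — contains both R and not R.
              branch 2.2.1.2 (add S):
                × closes — contains both S and not S.
          branch 2.2.2 (add not S):
            (not R or S): β-rule — branch into not R  //  S.
              branch 2.2.2.1 (add not R):
                × closes — contains both R and not R.
              branch 2.2.2.2 (add S):
                × closes — contains both S and not S.
All 9 branches close.
Every branch closed, so the negation is unsatisfiable and the formula is valid.

Valid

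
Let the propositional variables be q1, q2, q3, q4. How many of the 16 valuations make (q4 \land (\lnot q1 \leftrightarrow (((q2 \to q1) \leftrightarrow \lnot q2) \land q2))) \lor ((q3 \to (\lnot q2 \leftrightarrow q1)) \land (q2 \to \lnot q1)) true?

Initial set: {((q4 \land (\lnot q1 \leftrightarrow (((q2 \to q1) \leftrightarrow \lnot q2) \land q2))) \lor ((q3 \to (\lnot q2 \leftrightarrow q1)) \land (q2 \to \lnot q1)))}.
((q4 \land (\lnot q1 \leftrightarrow (((q2 \to q1) \leftrightarrow \lnot q2) \land q2))) \lor ((q3 \to (\lnot q2 \leftrightarrow q1)) \land (q2 \to \lnot q1))): β-rule — branch into (q4 \land (\lnot q1 \leftrightarrow (((q2 \to q1) \leftrightarrow \lnot q2) \land q2)))  //  ((q3 \to (\lnot q2 \leftrightarrow q1)) \land (q2 \to \lnot q1)).
  branch 1 (add (q4 \land (\lnot q1 \leftrightarrow (((q2 \to q1) \leftrightarrow \lnot q2) \land q2)))):
    (q4 \land (\lnot q1 \leftrightarrow (((q2 \to q1) \leftrightarrow \lnot q2) \land q2))): α-rule — add q4, (\lnot q1 \leftrightarrow (((q2 \to q1) \leftrightarrow \lnot q2) \land q2)).
    (\lnot q1 \leftrightarrow (((q2 \to q1) \leftrightarrow \lnot q2) \land q2)): β-rule — branch into \lnot q1, (((q2 \to q1) \leftrightarrow \lnot q2) \land q2)  //  \lnot \lnot q1, \lnot (((q2 \to q1) \leftrightarrow \lnot q2) \land q2).
      branch 1.1 (add \lnot q1, (((q2 \to q1) \leftrightarrow \lnot q2) \land q2)):
        (((q2 \to q1) \leftrightarrow \lnot q2) \land q2): α-rule — add ((q2 \to q1) \leftrightarrow \lnot q2), q2.
        ((q2 \to q1) \leftrightarrow \lnot q2): β-rule — branch into (q2 \to q1), \lnot q2  //  \lnot (q2 \to q1), \lnot \lnot q2.
          branch 1.1.1 (add (q2 \to q1), \lnot q2):
            × closes — contains both q2 and \lnot q2.
          branch 1.1.2 (add \lnot (q2 \to q1), \lnot \lnot q2):
            \lnot (q2 \to q1): α-rule — add q2, \lnot q1.
            ○ open, literals {q1=F, q2=T, q4=T}.
      branch 1.2 (add \lnot \lnot q1, \lnot (((q2 \to q1) \leftrightarrow \lnot q2) \land q2)):
        \lnot (((q2 \to q1) \leftrightarrow \lnot q2) \land q2): β-rule — branch into \lnot ((q2 \to q1) \leftrightarrow \lnot q2)  //  \lnot q2.
          branch 1.2.1 (add \lnot ((q2 \to q1) \leftrightarrow \lnot q2)):
            \lnot ((q2 \to q1) \leftrightarrow \lnot q2): β-rule — branch into (q2 \to q1), \lnot \lnot q2  //  \lnot (q2 \to q1), \lnot q2.
              branch 1.2.1.1 (add (q2 \to q1), \lnot \lnot q2):
                (q2 \to q1): β-rule — branch into \lnot q2  //  q1.
                  branch 1.2.1.1.1 (add \lnot q2):
                    × closes — contains both q2 and \lnot q2.
                  branch 1.2.1.1.2 (add q1):
                    ○ open, literals {q1=T, q2=T, q4=T}.
              branch 1.2.1.2 (add \lnot (q2 \to q1), \lnot q2):
                \lnot (q2 \to q1): α-rule — add q2, \lnot q1.
                × closes — contains both q2 and \lnot q2.
          branch 1.2.2 (add \lnot q2):
            ○ open, literals {q1=T, q2=F, q4=T}.
  branch 2 (add ((q3 \to (\lnot q2 \leftrightarrow q1)) \land (q2 \to \lnot q1))):
    ((q3 \to (\lnot q2 \leftrightarrow q1)) \land (q2 \to \lnot q1)): α-rule — add (q3 \to (\lnot q2 \leftrightarrow q1)), (q2 \to \lnot q1).
    (q3 \to (\lnot q2 \leftrightarrow q1)): β-rule — branch into \lnot q3  //  (\lnot q2 \leftrightarrow q1).
      branch 2.1 (add \lnot q3):
        (q2 \to \lnot q1): β-rule — branch into \lnot q2  //  \lnot q1.
          branch 2.1.1 (add \lnot q2):
            ○ open, literals {q2=F, q3=F}.
          branch 2.1.2 (add \lnot q1):
            ○ open, literals {q1=F, q3=F}.
      branch 2.2 (add (\lnot q2 \leftrightarrow q1)):
        (q2 \to \lnot q1): β-rule — branch into \lnot q2  //  \lnot q1.
          branch 2.2.1 (add \lnot q2):
            (\lnot q2 \leftrightarrow q1): β-rule — branch into \lnot q2, q1  //  \lnot \lnot q2, \lnot q1.
              branch 2.2.1.1 (add \lnot q2, q1):
                ○ open, literals {q1=T, q2=F}.
              branch 2.2.1.2 (add \lnot \lnot q2, \lnot q1):
                × closes — contains both q2 and \lnot q2.
          branch 2.2.2 (add \lnot q1):
            (\lnot q2 \leftrightarrow q1): β-rule — branch into \lnot q2, q1  //  \lnot \lnot q2, \lnot q1.
              branch 2.2.2.1 (add \lnot q2, q1):
                × closes — contains both q1 and \lnot q1.
              branch 2.2.2.2 (add \lnot \lnot q2, \lnot q1):
                ○ open, literals {q1=F, q2=T}.
5 branches closed, 7 open.
Each open branch fixes some atoms; the unmentioned ones are free. Counting distinct full assignments: branch {q1=F, q2=T, q4=T} (q3) contributes 2 new; branch {q1=T, q2=T, q4=T} (q3) contributes 2 new; branch {q1=T, q2=F, q4=T} (q3) contributes 2 new; branch {q2=F, q3=F} (q1, q4) contributes 3 new; branch {q1=F, q3=F} (q2, q4) contributes 1 new; branch {q1=T, q2=F} (q3, q4) contributes 1 new; branch {q1=F, q2=T} (q3, q4) contributes 1 new. Total: 12.

12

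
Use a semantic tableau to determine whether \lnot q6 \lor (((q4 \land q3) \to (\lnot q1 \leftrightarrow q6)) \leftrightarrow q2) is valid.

Not valid

Assume the negation and expand:
Initial set: {\lnot (\lnot q6 \lor (((q4 \land q3) \to (\lnot q1 \leftrightarrow q6)) \leftrightarrow q2))}.
\lnot (\lnot q6 \lor (((q4 \land q3) \to (\lnot q1 \leftrightarrow q6)) \leftrightarrow q2)): α-rule — add \lnot \lnot q6, \lnot (((q4 \land q3) \to (\lnot q1 \leftrightarrow q6)) \leftrightarrow q2).
\lnot (((q4 \land q3) \to (\lnot q1 \leftrightarrow q6)) \leftrightarrow q2): β-rule — branch into ((q4 \land q3) \to (\lnot q1 \leftrightarrow q6)), \lnot q2  //  \lnot ((q4 \land q3) \to (\lnot q1 \leftrightarrow q6)), q2.
  branch 1 (add ((q4 \land q3) \to (\lnot q1 \leftrightarrow q6)), \lnot q2):
    ((q4 \land q3) \to (\lnot q1 \leftrightarrow q6)): β-rule — branch into \lnot (q4 \land q3)  //  (\lnot q1 \leftrightarrow q6).
      branch 1.1 (add \lnot (q4 \land q3)):
        \lnot (q4 \land q3): β-rule — branch into \lnot q4  //  \lnot q3.
          branch 1.1.1 (add \lnot q4):
            ○ open, literals {q2=0, q4=0, q6=1}.
          branch 1.1.2 (add \lnot q3):
            ○ open, literals {q2=0, q3=0, q6=1}.
      branch 1.2 (add (\lnot q1 \leftrightarrow q6)):
        (\lnot q1 \leftrightarrow q6): β-rule — branch into \lnot q1, q6  //  \lnot \lnot q1, \lnot q6.
          branch 1.2.1 (add \lnot q1, q6):
            ○ open, literals {q1=0, q2=0, q6=1}.
          branch 1.2.2 (add \lnot \lnot q1, \lnot q6):
            × closes — contains both q6 and \lnot q6.
  branch 2 (add \lnot ((q4 \land q3) \to (\lnot q1 \leftrightarrow q6)), q2):
    \lnot ((q4 \land q3) \to (\lnot q1 \leftrightarrow q6)): α-rule — add (q4 \land q3), \lnot (\lnot q1 \leftrightarrow q6).
    (q4 \land q3): α-rule — add q4, q3.
    \lnot (\lnot q1 \leftrightarrow q6): β-rule — branch into \lnot q1, \lnot q6  //  \lnot \lnot q1, q6.
      branch 2.1 (add \lnot q1, \lnot q6):
        × closes — contains both q6 and \lnot q6.
      branch 2.2 (add \lnot \lnot q1, q6):
        ○ open, literals {q1=1, q2=1, q3=1, q4=1, q6=1}.
2 branches closed, 4 open.
An open branch gives a countermodel: q2=0, q4=0, q6=1 (unmentioned atoms arbitrary); under it the original formula is false.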